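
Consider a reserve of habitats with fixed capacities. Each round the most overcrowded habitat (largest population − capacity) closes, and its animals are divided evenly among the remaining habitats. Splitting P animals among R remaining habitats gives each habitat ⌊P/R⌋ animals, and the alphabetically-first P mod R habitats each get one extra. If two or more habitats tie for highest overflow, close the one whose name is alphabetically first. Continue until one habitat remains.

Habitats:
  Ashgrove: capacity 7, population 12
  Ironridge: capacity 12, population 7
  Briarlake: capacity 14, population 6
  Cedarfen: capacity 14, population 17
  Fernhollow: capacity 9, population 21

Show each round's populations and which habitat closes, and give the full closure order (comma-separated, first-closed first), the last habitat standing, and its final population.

Closure order: Fernhollow, Ashgrove, Cedarfen, Ironridge
Last habitat: Briarlake with 63 animals

Round 1: Ashgrove=12 Briarlake=6 Cedarfen=17 Fernhollow=21 Ironridge=7 → close Fernhollow (overflow 12)
  21÷4 = 5 each, +1 to first 1
Round 2: Ashgrove=18 Briarlake=11 Cedarfen=22 Ironridge=12 → close Ashgrove (overflow 11)
  18÷3 = 6 each, +1 to first 0
Round 3: Briarlake=17 Cedarfen=28 Ironridge=18 → close Cedarfen (overflow 14)
  28÷2 = 14 each, +1 to first 0
Round 4: Briarlake=31 Ironridge=32 → close Ironridge (overflow 20)
  32÷1 = 32 each, +1 to first 0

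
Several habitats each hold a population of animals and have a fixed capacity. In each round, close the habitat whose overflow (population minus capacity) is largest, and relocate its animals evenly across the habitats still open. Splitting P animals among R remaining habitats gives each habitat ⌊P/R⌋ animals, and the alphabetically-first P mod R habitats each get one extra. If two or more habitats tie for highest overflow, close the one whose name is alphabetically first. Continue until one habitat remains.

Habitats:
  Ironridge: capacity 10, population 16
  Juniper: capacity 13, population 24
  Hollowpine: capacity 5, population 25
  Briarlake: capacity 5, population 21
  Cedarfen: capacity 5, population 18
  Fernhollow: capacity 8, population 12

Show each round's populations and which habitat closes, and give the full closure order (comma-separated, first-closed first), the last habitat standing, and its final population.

Round 1: Briarlake=21 Cedarfen=18 Fernhollow=12 Hollowpine=25 Ironridge=16 Juniper=24 → close Hollowpine (overflow 20)
  25÷5 = 5 each, +1 to first 0
Round 2: Briarlake=26 Cedarfen=23 Fernhollow=17 Ironridge=21 Juniper=29 → close Briarlake (overflow 21)
  26÷4 = 6 each, +1 to first 2
Round 3: Cedarfen=30 Fernhollow=24 Ironridge=27 Juniper=35 → close Cedarfen (overflow 25)
  30÷3 = 10 each, +1 to first 0
Round 4: Fernhollow=34 Ironridge=37 Juniper=45 → close Juniper (overflow 32)
  45÷2 = 22 each, +1 to first 1
Round 5: Fernhollow=57 Ironridge=59 → close Fernhollow (overflow 49)
  57÷1 = 57 each, +1 to first 0

Closure order: Hollowpine, Briarlake, Cedarfen, Juniper, Fernhollow
Last habitat: Ironridge with 116 animals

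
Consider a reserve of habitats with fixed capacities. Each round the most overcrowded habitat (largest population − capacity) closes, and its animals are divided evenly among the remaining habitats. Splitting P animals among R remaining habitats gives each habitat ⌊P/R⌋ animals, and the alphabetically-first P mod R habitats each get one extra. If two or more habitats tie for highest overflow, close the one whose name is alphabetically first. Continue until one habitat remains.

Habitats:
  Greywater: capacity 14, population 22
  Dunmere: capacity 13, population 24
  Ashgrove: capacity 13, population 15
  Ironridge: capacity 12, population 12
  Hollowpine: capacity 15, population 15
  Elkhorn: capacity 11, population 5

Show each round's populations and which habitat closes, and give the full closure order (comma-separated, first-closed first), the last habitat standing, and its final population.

Round 1: Ashgrove=15 Dunmere=24 Elkhorn=5 Greywater=22 Hollowpine=15 Ironridge=12 → close Dunmere (overflow 11)
  24÷5 = 4 each, +1 to first 4
Round 2: Ashgrove=20 Elkhorn=10 Greywater=27 Hollowpine=20 Ironridge=16 → close Greywater (overflow 13)
  27÷4 = 6 each, +1 to first 3
Round 3: Ashgrove=27 Elkhorn=17 Hollowpine=27 Ironridge=22 → close Ashgrove (overflow 14)
  27÷3 = 9 each, +1 to first 0
Round 4: Elkhorn=26 Hollowpine=36 Ironridge=31 → close Hollowpine (overflow 21)
  36÷2 = 18 each, +1 to first 0
Round 5: Elkhorn=44 Ironridge=49 → close Ironridge (overflow 37)
  49÷1 = 49 each, +1 to first 0

Closure order: Dunmere, Greywater, Ashgrove, Hollowpine, Ironridge
Last habitat: Elkhorn with 93 animals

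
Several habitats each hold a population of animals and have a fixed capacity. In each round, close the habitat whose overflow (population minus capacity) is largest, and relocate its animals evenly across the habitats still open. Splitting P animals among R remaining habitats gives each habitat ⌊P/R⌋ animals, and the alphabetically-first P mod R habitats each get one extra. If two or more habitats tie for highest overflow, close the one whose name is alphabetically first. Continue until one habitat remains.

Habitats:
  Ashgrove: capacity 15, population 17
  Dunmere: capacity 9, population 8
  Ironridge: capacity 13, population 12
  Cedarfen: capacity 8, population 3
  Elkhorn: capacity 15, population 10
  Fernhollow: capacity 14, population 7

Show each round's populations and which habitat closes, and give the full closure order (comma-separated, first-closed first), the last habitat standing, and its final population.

Round 1: Ashgrove=17 Cedarfen=3 Dunmere=8 Elkhorn=10 Fernhollow=7 Ironridge=12 → close Ashgrove (overflow 2)
  17÷5 = 3 each, +1 to first 2
Round 2: Cedarfen=7 Dunmere=12 Elkhorn=13 Fernhollow=10 Ironridge=15 → close Dunmere (overflow 3)
  12÷4 = 3 each, +1 to first 0
Round 3: Cedarfen=10 Elkhorn=16 Fernhollow=13 Ironridge=18 → close Ironridge (overflow 5)
  18÷3 = 6 each, +1 to first 0
Round 4: Cedarfen=16 Elkhorn=22 Fernhollow=19 → close Cedarfen (overflow 8)
  16÷2 = 8 each, +1 to first 0
Round 5: Elkhorn=30 Fernhollow=27 → close Elkhorn (overflow 15)
  30÷1 = 30 each, +1 to first 0

Closure order: Ashgrove, Dunmere, Ironridge, Cedarfen, Elkhorn
Last habitat: Fernhollow with 57 animals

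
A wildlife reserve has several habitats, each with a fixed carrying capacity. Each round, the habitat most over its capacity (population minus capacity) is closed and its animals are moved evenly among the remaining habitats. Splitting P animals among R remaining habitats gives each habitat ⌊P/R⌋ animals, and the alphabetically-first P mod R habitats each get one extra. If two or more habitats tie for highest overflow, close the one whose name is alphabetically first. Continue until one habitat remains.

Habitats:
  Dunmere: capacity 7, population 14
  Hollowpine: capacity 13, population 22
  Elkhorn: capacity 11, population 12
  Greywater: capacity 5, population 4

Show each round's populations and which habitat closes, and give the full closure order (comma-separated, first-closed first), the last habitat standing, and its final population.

Closure order: Hollowpine, Dunmere, Elkhorn
Last habitat: Greywater with 52 animals

Round 1: Dunmere=14 Elkhorn=12 Greywater=4 Hollowpine=22 → close Hollowpine (overflow 9)
  22÷3 = 7 each, +1 to first 1
Round 2: Dunmere=22 Elkhorn=19 Greywater=11 → close Dunmere (overflow 15)
  22÷2 = 11 each, +1 to first 0
Round 3: Elkhorn=30 Greywater=22 → close Elkhorn (overflow 19)
  30÷1 = 30 each, +1 to first 0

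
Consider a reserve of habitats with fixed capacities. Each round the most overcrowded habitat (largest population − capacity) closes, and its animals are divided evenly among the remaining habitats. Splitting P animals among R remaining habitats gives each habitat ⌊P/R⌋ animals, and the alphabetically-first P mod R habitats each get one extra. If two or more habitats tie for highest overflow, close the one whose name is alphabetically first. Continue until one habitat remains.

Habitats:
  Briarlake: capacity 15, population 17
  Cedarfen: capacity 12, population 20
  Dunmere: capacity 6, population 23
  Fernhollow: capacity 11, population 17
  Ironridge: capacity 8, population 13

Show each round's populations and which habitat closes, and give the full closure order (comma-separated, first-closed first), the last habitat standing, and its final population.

Closure order: Dunmere, Cedarfen, Fernhollow, Ironridge
Last habitat: Briarlake with 90 animals

Round 1: Briarlake=17 Cedarfen=20 Dunmere=23 Fernhollow=17 Ironridge=13 → close Dunmere (overflow 17)
  23÷4 = 5 each, +1 to first 3
Round 2: Briarlake=23 Cedarfen=26 Fernhollow=23 Ironridge=18 → close Cedarfen (overflow 14)
  26÷3 = 8 each, +1 to first 2
Round 3: Briarlake=32 Fernhollow=32 Ironridge=26 → close Fernhollow (overflow 21)
  32÷2 = 16 each, +1 to first 0
Round 4: Briarlake=48 Ironridge=42 → close Ironridge (overflow 34)
  42÷1 = 42 each, +1 to first 0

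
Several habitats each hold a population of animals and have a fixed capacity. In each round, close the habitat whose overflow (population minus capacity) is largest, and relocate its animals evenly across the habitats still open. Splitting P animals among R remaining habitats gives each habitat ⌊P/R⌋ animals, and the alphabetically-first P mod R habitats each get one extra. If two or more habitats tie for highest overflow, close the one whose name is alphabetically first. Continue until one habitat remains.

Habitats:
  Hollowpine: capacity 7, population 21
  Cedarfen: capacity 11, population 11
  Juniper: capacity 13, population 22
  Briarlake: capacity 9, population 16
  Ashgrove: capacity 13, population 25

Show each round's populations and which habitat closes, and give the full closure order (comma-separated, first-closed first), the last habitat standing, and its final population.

Closure order: Hollowpine, Ashgrove, Juniper, Briarlake
Last habitat: Cedarfen with 95 animals

Round 1: Ashgrove=25 Briarlake=16 Cedarfen=11 Hollowpine=21 Juniper=22 → close Hollowpine (overflow 14)
  21÷4 = 5 each, +1 to first 1
Round 2: Ashgrove=31 Briarlake=21 Cedarfen=16 Juniper=27 → close Ashgrove (overflow 18)
  31÷3 = 10 each, +1 to first 1
Round 3: Briarlake=32 Cedarfen=26 Juniper=37 → close Juniper (overflow 24)
  37÷2 = 18 each, +1 to first 1
Round 4: Briarlake=51 Cedarfen=44 → close Briarlake (overflow 42)
  51÷1 = 51 each, +1 to first 0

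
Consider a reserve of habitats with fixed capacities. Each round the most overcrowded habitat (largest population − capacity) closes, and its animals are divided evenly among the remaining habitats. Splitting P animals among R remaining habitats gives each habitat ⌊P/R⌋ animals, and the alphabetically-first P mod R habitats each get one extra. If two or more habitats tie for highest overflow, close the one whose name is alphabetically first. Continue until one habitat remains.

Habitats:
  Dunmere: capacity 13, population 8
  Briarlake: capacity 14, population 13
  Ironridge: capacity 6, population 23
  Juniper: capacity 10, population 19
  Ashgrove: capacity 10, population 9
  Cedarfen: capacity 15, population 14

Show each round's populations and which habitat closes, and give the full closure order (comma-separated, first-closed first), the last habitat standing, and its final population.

Round 1: Ashgrove=9 Briarlake=13 Cedarfen=14 Dunmere=8 Ironridge=23 Juniper=19 → close Ironridge (overflow 17)
  23÷5 = 4 each, +1 to first 3
Round 2: Ashgrove=14 Briarlake=18 Cedarfen=19 Dunmere=12 Juniper=23 → close Juniper (overflow 13)
  23÷4 = 5 each, +1 to first 3
Round 3: Ashgrove=20 Briarlake=24 Cedarfen=25 Dunmere=17 → close Ashgrove (overflow 10)
  20÷3 = 6 each, +1 to first 2
Round 4: Briarlake=31 Cedarfen=32 Dunmere=23 → close Briarlake (overflow 17)
  31÷2 = 15 each, +1 to first 1
Round 5: Cedarfen=48 Dunmere=38 → close Cedarfen (overflow 33)
  48÷1 = 48 each, +1 to first 0

Closure order: Ironridge, Juniper, Ashgrove, Briarlake, Cedarfen
Last habitat: Dunmere with 86 animals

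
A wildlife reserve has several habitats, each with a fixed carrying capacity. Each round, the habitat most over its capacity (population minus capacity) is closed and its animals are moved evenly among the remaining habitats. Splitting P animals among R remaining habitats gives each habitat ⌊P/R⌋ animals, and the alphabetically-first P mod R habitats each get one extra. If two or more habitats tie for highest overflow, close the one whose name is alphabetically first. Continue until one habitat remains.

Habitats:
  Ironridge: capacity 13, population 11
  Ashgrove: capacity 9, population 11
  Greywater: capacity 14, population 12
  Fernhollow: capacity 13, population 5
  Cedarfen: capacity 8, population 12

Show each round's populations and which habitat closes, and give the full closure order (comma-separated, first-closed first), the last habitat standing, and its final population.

Closure order: Cedarfen, Ashgrove, Greywater, Ironridge
Last habitat: Fernhollow with 51 animals

Round 1: Ashgrove=11 Cedarfen=12 Fernhollow=5 Greywater=12 Ironridge=11 → close Cedarfen (overflow 4)
  12÷4 = 3 each, +1 to first 0
Round 2: Ashgrove=14 Fernhollow=8 Greywater=15 Ironridge=14 → close Ashgrove (overflow 5)
  14÷3 = 4 each, +1 to first 2
Round 3: Fernhollow=13 Greywater=20 Ironridge=18 → close Greywater (overflow 6)
  20÷2 = 10 each, +1 to first 0
Round 4: Fernhollow=23 Ironridge=28 → close Ironridge (overflow 15)
  28÷1 = 28 each, +1 to first 0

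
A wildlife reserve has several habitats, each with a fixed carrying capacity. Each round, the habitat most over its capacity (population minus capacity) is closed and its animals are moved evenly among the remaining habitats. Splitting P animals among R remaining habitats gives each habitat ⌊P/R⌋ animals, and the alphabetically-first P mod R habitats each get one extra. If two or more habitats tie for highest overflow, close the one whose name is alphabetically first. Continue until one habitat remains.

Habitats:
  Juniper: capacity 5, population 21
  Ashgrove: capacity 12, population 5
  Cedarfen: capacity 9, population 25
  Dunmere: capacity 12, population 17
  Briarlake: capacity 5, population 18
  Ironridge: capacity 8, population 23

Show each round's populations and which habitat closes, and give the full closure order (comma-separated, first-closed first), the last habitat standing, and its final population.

Round 1: Ashgrove=5 Briarlake=18 Cedarfen=25 Dunmere=17 Ironridge=23 Juniper=21 → close Cedarfen (overflow 16)
  25÷5 = 5 each, +1 to first 0
Round 2: Ashgrove=10 Briarlake=23 Dunmere=22 Ironridge=28 Juniper=26 → close Juniper (overflow 21)
  26÷4 = 6 each, +1 to first 2
Round 3: Ashgrove=17 Briarlake=30 Dunmere=28 Ironridge=34 → close Ironridge (overflow 26)
  34÷3 = 11 each, +1 to first 1
Round 4: Ashgrove=29 Briarlake=41 Dunmere=39 → close Briarlake (overflow 36)
  41÷2 = 20 each, +1 to first 1
Round 5: Ashgrove=50 Dunmere=59 → close Dunmere (overflow 47)
  59÷1 = 59 each, +1 to first 0

Closure order: Cedarfen, Juniper, Ironridge, Briarlake, Dunmere
Last habitat: Ashgrove with 109 animals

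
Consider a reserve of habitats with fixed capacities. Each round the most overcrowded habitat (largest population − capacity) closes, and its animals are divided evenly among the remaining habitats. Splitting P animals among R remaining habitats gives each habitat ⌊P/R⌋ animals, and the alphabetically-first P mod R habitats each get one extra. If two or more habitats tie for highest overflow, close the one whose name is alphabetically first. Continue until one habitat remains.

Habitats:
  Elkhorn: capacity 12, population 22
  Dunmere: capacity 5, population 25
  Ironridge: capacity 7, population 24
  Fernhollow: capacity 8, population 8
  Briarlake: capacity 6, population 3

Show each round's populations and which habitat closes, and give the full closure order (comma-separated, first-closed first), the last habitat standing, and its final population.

Round 1: Briarlake=3 Dunmere=25 Elkhorn=22 Fernhollow=8 Ironridge=24 → close Dunmere (overflow 20)
  25÷4 = 6 each, +1 to first 1
Round 2: Briarlake=10 Elkhorn=28 Fernhollow=14 Ironridge=30 → close Ironridge (overflow 23)
  30÷3 = 10 each, +1 to first 0
Round 3: Briarlake=20 Elkhorn=38 Fernhollow=24 → close Elkhorn (overflow 26)
  38÷2 = 19 each, +1 to first 0
Round 4: Briarlake=39 Fernhollow=43 → close Fernhollow (overflow 35)
  43÷1 = 43 each, +1 to first 0

Closure order: Dunmere, Ironridge, Elkhorn, Fernhollow
Last habitat: Briarlake with 82 animals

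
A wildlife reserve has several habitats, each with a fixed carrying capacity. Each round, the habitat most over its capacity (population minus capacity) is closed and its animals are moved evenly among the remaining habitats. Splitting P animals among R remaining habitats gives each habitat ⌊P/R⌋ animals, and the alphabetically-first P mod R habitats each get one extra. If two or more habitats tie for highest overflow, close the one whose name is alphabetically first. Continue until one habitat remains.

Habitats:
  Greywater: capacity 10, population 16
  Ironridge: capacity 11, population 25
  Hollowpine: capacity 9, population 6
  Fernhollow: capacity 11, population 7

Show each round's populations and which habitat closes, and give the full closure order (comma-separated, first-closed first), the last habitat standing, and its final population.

Closure order: Ironridge, Greywater, Fernhollow
Last habitat: Hollowpine with 54 animals

Round 1: Fernhollow=7 Greywater=16 Hollowpine=6 Ironridge=25 → close Ironridge (overflow 14)
  25÷3 = 8 each, +1 to first 1
Round 2: Fernhollow=16 Greywater=24 Hollowpine=14 → close Greywater (overflow 14)
  24÷2 = 12 each, +1 to first 0
Round 3: Fernhollow=28 Hollowpine=26 → close Fernhollow (overflow 17)
  28÷1 = 28 each, +1 to first 0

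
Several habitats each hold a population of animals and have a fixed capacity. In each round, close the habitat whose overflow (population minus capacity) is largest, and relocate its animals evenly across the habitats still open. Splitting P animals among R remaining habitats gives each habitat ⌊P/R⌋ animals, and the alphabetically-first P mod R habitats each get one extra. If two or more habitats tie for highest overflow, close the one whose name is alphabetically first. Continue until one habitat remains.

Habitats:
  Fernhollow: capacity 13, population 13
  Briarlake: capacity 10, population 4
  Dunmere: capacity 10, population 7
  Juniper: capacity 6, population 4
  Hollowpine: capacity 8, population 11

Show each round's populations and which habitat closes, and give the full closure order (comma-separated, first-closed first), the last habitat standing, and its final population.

Round 1: Briarlake=4 Dunmere=7 Fernhollow=13 Hollowpine=11 Juniper=4 → close Hollowpine (overflow 3)
  11÷4 = 2 each, +1 to first 3
Round 2: Briarlake=7 Dunmere=10 Fernhollow=16 Juniper=6 → close Fernhollow (overflow 3)
  16÷3 = 5 each, +1 to first 1
Round 3: Briarlake=13 Dunmere=15 Juniper=11 → close Dunmere (overflow 5)
  15÷2 = 7 each, +1 to first 1
Round 4: Briarlake=21 Juniper=18 → close Juniper (overflow 12)
  18÷1 = 18 each, +1 to first 0

Closure order: Hollowpine, Fernhollow, Dunmere, Juniper
Last habitat: Briarlake with 39 animals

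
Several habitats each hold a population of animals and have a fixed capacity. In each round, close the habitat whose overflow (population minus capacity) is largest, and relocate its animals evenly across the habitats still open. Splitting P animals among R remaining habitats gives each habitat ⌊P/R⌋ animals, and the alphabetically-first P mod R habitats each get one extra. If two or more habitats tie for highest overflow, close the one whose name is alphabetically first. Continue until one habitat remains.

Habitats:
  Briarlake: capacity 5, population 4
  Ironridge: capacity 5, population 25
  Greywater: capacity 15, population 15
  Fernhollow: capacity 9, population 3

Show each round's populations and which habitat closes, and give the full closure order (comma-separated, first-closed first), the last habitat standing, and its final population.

Round 1: Briarlake=4 Fernhollow=3 Greywater=15 Ironridge=25 → close Ironridge (overflow 20)
  25÷3 = 8 each, +1 to first 1
Round 2: Briarlake=13 Fernhollow=11 Greywater=23 → close Briarlake (overflow 8)
  13÷2 = 6 each, +1 to first 1
Round 3: Fernhollow=18 Greywater=29 → close Greywater (overflow 14)
  29÷1 = 29 each, +1 to first 0

Closure order: Ironridge, Briarlake, Greywater
Last habitat: Fernhollow with 47 animals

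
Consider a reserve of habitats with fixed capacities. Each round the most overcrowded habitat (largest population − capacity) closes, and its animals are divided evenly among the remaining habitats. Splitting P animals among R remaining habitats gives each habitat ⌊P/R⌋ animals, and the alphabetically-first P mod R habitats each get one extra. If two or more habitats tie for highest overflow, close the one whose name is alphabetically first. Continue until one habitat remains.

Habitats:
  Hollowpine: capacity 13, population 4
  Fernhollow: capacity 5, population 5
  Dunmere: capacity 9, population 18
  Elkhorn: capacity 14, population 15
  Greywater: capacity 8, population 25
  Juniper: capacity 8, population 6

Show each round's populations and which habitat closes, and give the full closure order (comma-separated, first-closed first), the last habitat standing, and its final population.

Closure order: Greywater, Dunmere, Elkhorn, Fernhollow, Juniper
Last habitat: Hollowpine with 73 animals

Round 1: Dunmere=18 Elkhorn=15 Fernhollow=5 Greywater=25 Hollowpine=4 Juniper=6 → close Greywater (overflow 17)
  25÷5 = 5 each, +1 to first 0
Round 2: Dunmere=23 Elkhorn=20 Fernhollow=10 Hollowpine=9 Juniper=11 → close Dunmere (overflow 14)
  23÷4 = 5 each, +1 to first 3
Round 3: Elkhorn=26 Fernhollow=16 Hollowpine=15 Juniper=16 → close Elkhorn (overflow 12)
  26÷3 = 8 each, +1 to first 2
Round 4: Fernhollow=25 Hollowpine=24 Juniper=24 → close Fernhollow (overflow 20)
  25÷2 = 12 each, +1 to first 1
Round 5: Hollowpine=37 Juniper=36 → close Juniper (overflow 28)
  36÷1 = 36 each, +1 to first 0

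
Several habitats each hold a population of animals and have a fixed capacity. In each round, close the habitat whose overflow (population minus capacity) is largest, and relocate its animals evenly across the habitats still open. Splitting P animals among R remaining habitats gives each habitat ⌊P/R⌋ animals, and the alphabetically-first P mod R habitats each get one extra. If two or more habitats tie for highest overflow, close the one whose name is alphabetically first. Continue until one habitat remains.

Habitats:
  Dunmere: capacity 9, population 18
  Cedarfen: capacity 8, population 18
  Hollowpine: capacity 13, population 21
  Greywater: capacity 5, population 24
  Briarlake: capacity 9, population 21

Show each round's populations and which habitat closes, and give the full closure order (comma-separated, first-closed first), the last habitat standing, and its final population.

Round 1: Briarlake=21 Cedarfen=18 Dunmere=18 Greywater=24 Hollowpine=21 → close Greywater (overflow 19)
  24÷4 = 6 each, +1 to first 0
Round 2: Briarlake=27 Cedarfen=24 Dunmere=24 Hollowpine=27 → close Briarlake (overflow 18)
  27÷3 = 9 each, +1 to first 0
Round 3: Cedarfen=33 Dunmere=33 Hollowpine=36 → close Cedarfen (overflow 25)
  33÷2 = 16 each, +1 to first 1
Round 4: Dunmere=50 Hollowpine=52 → close Dunmere (overflow 41)
  50÷1 = 50 each, +1 to first 0

Closure order: Greywater, Briarlake, Cedarfen, Dunmere
Last habitat: Hollowpine with 102 animals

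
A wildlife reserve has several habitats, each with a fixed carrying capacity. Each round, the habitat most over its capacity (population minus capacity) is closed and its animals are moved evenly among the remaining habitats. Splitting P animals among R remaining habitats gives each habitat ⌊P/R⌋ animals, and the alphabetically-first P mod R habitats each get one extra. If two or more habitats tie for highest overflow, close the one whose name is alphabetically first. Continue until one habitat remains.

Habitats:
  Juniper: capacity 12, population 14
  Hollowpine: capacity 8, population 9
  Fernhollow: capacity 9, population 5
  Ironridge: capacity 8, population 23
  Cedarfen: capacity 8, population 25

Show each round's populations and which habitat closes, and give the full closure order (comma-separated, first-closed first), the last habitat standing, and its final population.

Closure order: Cedarfen, Ironridge, Hollowpine, Juniper
Last habitat: Fernhollow with 76 animals

Round 1: Cedarfen=25 Fernhollow=5 Hollowpine=9 Ironridge=23 Juniper=14 → close Cedarfen (overflow 17)
  25÷4 = 6 each, +1 to first 1
Round 2: Fernhollow=12 Hollowpine=15 Ironridge=29 Juniper=20 → close Ironridge (overflow 21)
  29÷3 = 9 each, +1 to first 2
Round 3: Fernhollow=22 Hollowpine=25 Juniper=29 → close Hollowpine (overflow 17)
  25÷2 = 12 each, +1 to first 1
Round 4: Fernhollow=35 Juniper=41 → close Juniper (overflow 29)
  41÷1 = 41 each, +1 to first 0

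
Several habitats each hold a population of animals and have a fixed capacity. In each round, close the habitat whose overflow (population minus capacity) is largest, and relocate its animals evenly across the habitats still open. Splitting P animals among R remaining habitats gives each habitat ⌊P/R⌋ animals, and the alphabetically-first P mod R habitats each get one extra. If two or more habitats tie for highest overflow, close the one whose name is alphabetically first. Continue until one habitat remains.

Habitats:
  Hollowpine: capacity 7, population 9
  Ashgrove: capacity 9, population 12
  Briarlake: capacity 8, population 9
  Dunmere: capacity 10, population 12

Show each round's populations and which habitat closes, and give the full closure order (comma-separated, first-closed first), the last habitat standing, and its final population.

Round 1: Ashgrove=12 Briarlake=9 Dunmere=12 Hollowpine=9 → close Ashgrove (overflow 3)
  12÷3 = 4 each, +1 to first 0
Round 2: Briarlake=13 Dunmere=16 Hollowpine=13 → close Dunmere (overflow 6)
  16÷2 = 8 each, +1 to first 0
Round 3: Briarlake=21 Hollowpine=21 → close Hollowpine (overflow 14)
  21÷1 = 21 each, +1 to first 0

Closure order: Ashgrove, Dunmere, Hollowpine
Last habitat: Briarlake with 42 animals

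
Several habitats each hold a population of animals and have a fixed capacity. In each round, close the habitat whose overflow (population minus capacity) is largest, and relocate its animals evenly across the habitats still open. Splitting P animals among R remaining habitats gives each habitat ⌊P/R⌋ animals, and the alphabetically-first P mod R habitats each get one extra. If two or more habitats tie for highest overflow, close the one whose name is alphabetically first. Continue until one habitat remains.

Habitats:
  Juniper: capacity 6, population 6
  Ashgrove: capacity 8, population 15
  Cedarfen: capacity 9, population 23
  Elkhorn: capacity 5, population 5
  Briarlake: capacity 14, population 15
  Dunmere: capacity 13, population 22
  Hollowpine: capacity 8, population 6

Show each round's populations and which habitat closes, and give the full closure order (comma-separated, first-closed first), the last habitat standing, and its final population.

Round 1: Ashgrove=15 Briarlake=15 Cedarfen=23 Dunmere=22 Elkhorn=5 Hollowpine=6 Juniper=6 → close Cedarfen (overflow 14)
  23÷6 = 3 each, +1 to first 5
Round 2: Ashgrove=19 Briarlake=19 Dunmere=26 Elkhorn=9 Hollowpine=10 Juniper=9 → close Dunmere (overflow 13)
  26÷5 = 5 each, +1 to first 1
Round 3: Ashgrove=25 Briarlake=24 Elkhorn=14 Hollowpine=15 Juniper=14 → close Ashgrove (overflow 17)
  25÷4 = 6 each, +1 to first 1
Round 4: Briarlake=31 Elkhorn=20 Hollowpine=21 Juniper=20 → close Briarlake (overflow 17)
  31÷3 = 10 each, +1 to first 1
Round 5: Elkhorn=31 Hollowpine=31 Juniper=30 → close Elkhorn (overflow 26)
  31÷2 = 15 each, +1 to first 1
Round 6: Hollowpine=47 Juniper=45 → close Hollowpine (overflow 39)
  47÷1 = 47 each, +1 to first 0

Closure order: Cedarfen, Dunmere, Ashgrove, Briarlake, Elkhorn, Hollowpine
Last habitat: Juniper with 92 animals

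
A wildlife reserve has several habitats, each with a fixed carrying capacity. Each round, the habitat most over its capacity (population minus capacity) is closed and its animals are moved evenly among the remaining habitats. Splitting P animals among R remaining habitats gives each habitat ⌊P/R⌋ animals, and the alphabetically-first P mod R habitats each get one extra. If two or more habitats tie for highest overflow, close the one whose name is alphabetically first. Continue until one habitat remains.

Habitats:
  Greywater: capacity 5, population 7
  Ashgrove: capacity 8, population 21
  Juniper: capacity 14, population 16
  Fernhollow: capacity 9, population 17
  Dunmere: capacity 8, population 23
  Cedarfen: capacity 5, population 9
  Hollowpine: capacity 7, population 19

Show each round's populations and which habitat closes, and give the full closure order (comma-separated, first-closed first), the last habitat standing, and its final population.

Round 1: Ashgrove=21 Cedarfen=9 Dunmere=23 Fernhollow=17 Greywater=7 Hollowpine=19 Juniper=16 → close Dunmere (overflow 15)
  23÷6 = 3 each, +1 to first 5
Round 2: Ashgrove=25 Cedarfen=13 Fernhollow=21 Greywater=11 Hollowpine=23 Juniper=19 → close Ashgrove (overflow 17)
  25÷5 = 5 each, +1 to first 0
Round 3: Cedarfen=18 Fernhollow=26 Greywater=16 Hollowpine=28 Juniper=24 → close Hollowpine (overflow 21)
  28÷4 = 7 each, +1 to first 0
Round 4: Cedarfen=25 Fernhollow=33 Greywater=23 Juniper=31 → close Fernhollow (overflow 24)
  33÷3 = 11 each, +1 to first 0
Round 5: Cedarfen=36 Greywater=34 Juniper=42 → close Cedarfen (overflow 31)
  36÷2 = 18 each, +1 to first 0
Round 6: Greywater=52 Juniper=60 → close Greywater (overflow 47)
  52÷1 = 52 each, +1 to first 0

Closure order: Dunmere, Ashgrove, Hollowpine, Fernhollow, Cedarfen, Greywater
Last habitat: Juniper with 112 animals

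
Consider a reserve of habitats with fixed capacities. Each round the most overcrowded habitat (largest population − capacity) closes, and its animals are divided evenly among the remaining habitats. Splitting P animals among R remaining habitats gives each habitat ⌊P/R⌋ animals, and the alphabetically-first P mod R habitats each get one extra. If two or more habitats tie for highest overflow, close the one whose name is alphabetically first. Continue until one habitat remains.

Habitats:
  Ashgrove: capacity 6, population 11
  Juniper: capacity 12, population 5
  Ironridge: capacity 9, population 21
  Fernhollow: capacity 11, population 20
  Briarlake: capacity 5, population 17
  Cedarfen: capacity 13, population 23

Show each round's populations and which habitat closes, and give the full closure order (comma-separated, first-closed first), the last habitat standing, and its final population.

Closure order: Briarlake, Ironridge, Cedarfen, Fernhollow, Ashgrove
Last habitat: Juniper with 97 animals

Round 1: Ashgrove=11 Briarlake=17 Cedarfen=23 Fernhollow=20 Ironridge=21 Juniper=5 → close Briarlake (overflow 12)
  17÷5 = 3 each, +1 to first 2
Round 2: Ashgrove=15 Cedarfen=27 Fernhollow=23 Ironridge=24 Juniper=8 → close Ironridge (overflow 15)
  24÷4 = 6 each, +1 to first 0
Round 3: Ashgrove=21 Cedarfen=33 Fernhollow=29 Juniper=14 → close Cedarfen (overflow 20)
  33÷3 = 11 each, +1 to first 0
Round 4: Ashgrove=32 Fernhollow=40 Juniper=25 → close Fernhollow (overflow 29)
  40÷2 = 20 each, +1 to first 0
Round 5: Ashgrove=52 Juniper=45 → close Ashgrove (overflow 46)
  52÷1 = 52 each, +1 to first 0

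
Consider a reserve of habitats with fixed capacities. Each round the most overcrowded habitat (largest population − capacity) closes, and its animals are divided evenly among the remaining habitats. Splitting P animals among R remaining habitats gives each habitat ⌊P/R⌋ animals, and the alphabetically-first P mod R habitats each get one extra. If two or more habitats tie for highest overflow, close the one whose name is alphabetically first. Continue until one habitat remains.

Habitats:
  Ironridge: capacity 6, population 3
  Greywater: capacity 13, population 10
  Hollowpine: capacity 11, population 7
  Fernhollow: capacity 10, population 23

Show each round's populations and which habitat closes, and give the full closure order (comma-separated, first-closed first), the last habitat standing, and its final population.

Round 1: Fernhollow=23 Greywater=10 Hollowpine=7 Ironridge=3 → close Fernhollow (overflow 13)
  23÷3 = 7 each, +1 to first 2
Round 2: Greywater=18 Hollowpine=15 Ironridge=10 → close Greywater (overflow 5)
  18÷2 = 9 each, +1 to first 0
Round 3: Hollowpine=24 Ironridge=19 → close Hollowpine (overflow 13)
  24÷1 = 24 each, +1 to first 0

Closure order: Fernhollow, Greywater, Hollowpine
Last habitat: Ironridge with 43 animals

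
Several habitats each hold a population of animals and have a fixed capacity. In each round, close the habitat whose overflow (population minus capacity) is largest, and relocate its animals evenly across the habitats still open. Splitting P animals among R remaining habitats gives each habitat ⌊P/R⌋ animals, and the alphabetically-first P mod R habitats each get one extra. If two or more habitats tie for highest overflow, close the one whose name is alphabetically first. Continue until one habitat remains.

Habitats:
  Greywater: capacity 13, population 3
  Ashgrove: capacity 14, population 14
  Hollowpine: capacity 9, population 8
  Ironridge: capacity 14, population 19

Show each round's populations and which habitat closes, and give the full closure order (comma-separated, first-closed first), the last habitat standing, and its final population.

Round 1: Ashgrove=14 Greywater=3 Hollowpine=8 Ironridge=19 → close Ironridge (overflow 5)
  19÷3 = 6 each, +1 to first 1
Round 2: Ashgrove=21 Greywater=9 Hollowpine=14 → close Ashgrove (overflow 7)
  21÷2 = 10 each, +1 to first 1
Round 3: Greywater=20 Hollowpine=24 → close Hollowpine (overflow 15)
  24÷1 = 24 each, +1 to first 0

Closure order: Ironridge, Ashgrove, Hollowpine
Last habitat: Greywater with 44 animals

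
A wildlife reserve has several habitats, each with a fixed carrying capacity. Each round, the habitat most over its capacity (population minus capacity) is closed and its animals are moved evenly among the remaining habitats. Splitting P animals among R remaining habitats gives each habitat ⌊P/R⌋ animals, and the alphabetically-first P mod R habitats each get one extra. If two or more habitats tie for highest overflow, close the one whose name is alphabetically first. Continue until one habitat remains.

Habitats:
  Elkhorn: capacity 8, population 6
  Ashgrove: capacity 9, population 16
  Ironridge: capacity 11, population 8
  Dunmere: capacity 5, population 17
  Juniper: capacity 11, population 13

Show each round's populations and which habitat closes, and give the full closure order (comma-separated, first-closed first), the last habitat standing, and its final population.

Round 1: Ashgrove=16 Dunmere=17 Elkhorn=6 Ironridge=8 Juniper=13 → close Dunmere (overflow 12)
  17÷4 = 4 each, +1 to first 1
Round 2: Ashgrove=21 Elkhorn=10 Ironridge=12 Juniper=17 → close Ashgrove (overflow 12)
  21÷3 = 7 each, +1 to first 0
Round 3: Elkhorn=17 Ironridge=19 Juniper=24 → close Juniper (overflow 13)
  24÷2 = 12 each, +1 to first 0
Round 4: Elkhorn=29 Ironridge=31 → close Elkhorn (overflow 21)
  29÷1 = 29 each, +1 to first 0

Closure order: Dunmere, Ashgrove, Juniper, Elkhorn
Last habitat: Ironridge with 60 animals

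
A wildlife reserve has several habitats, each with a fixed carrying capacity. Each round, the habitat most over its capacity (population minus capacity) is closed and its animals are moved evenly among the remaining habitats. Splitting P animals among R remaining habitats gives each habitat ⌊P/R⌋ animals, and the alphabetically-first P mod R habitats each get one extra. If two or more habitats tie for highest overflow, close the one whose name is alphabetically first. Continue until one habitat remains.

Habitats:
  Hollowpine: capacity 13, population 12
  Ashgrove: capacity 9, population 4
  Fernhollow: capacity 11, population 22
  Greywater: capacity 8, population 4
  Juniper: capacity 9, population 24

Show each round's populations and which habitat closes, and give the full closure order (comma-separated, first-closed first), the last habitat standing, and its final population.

Closure order: Juniper, Fernhollow, Hollowpine, Ashgrove
Last habitat: Greywater with 66 animals

Round 1: Ashgrove=4 Fernhollow=22 Greywater=4 Hollowpine=12 Juniper=24 → close Juniper (overflow 15)
  24÷4 = 6 each, +1 to first 0
Round 2: Ashgrove=10 Fernhollow=28 Greywater=10 Hollowpine=18 → close Fernhollow (overflow 17)
  28÷3 = 9 each, +1 to first 1
Round 3: Ashgrove=20 Greywater=19 Hollowpine=27 → close Hollowpine (overflow 14)
  27÷2 = 13 each, +1 to first 1
Round 4: Ashgrove=34 Greywater=32 → close Ashgrove (overflow 25)
  34÷1 = 34 each, +1 to first 0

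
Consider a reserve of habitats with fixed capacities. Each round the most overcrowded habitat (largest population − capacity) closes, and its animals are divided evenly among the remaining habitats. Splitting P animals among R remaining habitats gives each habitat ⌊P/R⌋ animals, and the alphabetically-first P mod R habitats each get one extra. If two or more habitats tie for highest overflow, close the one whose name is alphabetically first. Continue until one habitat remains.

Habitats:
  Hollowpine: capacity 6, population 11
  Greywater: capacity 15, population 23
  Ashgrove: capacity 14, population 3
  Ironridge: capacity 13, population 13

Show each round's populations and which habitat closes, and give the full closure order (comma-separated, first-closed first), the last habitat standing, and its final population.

Round 1: Ashgrove=3 Greywater=23 Hollowpine=11 Ironridge=13 → close Greywater (overflow 8)
  23÷3 = 7 each, +1 to first 2
Round 2: Ashgrove=11 Hollowpine=19 Ironridge=20 → close Hollowpine (overflow 13)
  19÷2 = 9 each, +1 to first 1
Round 3: Ashgrove=21 Ironridge=29 → close Ironridge (overflow 16)
  29÷1 = 29 each, +1 to first 0

Closure order: Greywater, Hollowpine, Ironridge
Last habitat: Ashgrove with 50 animals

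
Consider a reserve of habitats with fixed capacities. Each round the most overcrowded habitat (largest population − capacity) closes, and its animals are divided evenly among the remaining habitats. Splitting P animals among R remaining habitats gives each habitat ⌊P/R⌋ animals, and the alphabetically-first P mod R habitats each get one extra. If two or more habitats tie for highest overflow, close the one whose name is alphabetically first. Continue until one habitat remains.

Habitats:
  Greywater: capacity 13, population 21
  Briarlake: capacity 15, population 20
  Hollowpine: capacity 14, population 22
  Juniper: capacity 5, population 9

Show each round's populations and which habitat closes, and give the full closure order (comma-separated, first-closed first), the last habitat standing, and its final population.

Closure order: Greywater, Hollowpine, Briarlake
Last habitat: Juniper with 72 animals

Round 1: Briarlake=20 Greywater=21 Hollowpine=22 Juniper=9 → close Greywater (overflow 8)
  21÷3 = 7 each, +1 to first 0
Round 2: Briarlake=27 Hollowpine=29 Juniper=16 → close Hollowpine (overflow 15)
  29÷2 = 14 each, +1 to first 1
Round 3: Briarlake=42 Juniper=30 → close Briarlake (overflow 27)
  42÷1 = 42 each, +1 to first 0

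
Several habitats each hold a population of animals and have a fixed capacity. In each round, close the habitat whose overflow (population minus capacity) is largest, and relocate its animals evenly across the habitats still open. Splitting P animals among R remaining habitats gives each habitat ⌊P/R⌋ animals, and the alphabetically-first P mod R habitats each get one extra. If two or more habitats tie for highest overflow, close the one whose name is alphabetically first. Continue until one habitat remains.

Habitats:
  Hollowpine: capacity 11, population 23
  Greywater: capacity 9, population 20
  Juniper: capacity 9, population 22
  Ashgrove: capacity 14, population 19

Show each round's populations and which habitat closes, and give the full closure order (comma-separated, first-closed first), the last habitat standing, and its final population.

Round 1: Ashgrove=19 Greywater=20 Hollowpine=23 Juniper=22 → close Juniper (overflow 13)
  22÷3 = 7 each, +1 to first 1
Round 2: Ashgrove=27 Greywater=27 Hollowpine=30 → close Hollowpine (overflow 19)
  30÷2 = 15 each, +1 to first 0
Round 3: Ashgrove=42 Greywater=42 → close Greywater (overflow 33)
  42÷1 = 42 each, +1 to first 0

Closure order: Juniper, Hollowpine, Greywater
Last habitat: Ashgrove with 84 animals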